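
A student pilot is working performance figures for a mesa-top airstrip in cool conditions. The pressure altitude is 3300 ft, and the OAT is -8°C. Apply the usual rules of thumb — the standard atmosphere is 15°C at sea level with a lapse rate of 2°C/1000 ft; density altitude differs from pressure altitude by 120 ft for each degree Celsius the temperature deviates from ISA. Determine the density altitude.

1332 ft

ISA temperature at 3300 ft = 15 − 2 × (3300/1000) = 8.4°C.
ISA deviation = -8 − 8.4 = -16.4°C.
Density altitude = 3300 + 120 × (-16.4) = 3300 + (-1968) = 1332 ft.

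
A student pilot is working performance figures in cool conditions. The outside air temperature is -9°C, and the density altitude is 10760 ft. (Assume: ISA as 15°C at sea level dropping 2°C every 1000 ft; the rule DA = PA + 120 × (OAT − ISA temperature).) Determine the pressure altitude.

DA = PA + 120 × (OAT − (15 − 2·PA/1000)) = PA + 120·OAT − 1800 + 0.24·PA = 1.24·PA + 120·OAT − 1800.
So 1.24·PA = 10760 − 120 × (-9) + 1800 = 13640.
PA = 13640 / 1.24 = 11000 ft.

11000 ft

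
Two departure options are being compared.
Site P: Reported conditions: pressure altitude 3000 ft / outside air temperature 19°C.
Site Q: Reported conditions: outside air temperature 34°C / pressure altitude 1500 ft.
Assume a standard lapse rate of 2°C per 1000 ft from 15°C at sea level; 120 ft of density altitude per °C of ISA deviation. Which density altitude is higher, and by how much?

Site P: ISA temp = 9°C, deviation +10°C, DA = 3000 + 120 × 10 = 4200 ft.
Site Q: ISA temp = 12°C, deviation +22°C, DA = 1500 + 120 × 22 = 4140 ft.
Site P is higher by 4200 − 4140 = 60 ft.

Site P by 60 ft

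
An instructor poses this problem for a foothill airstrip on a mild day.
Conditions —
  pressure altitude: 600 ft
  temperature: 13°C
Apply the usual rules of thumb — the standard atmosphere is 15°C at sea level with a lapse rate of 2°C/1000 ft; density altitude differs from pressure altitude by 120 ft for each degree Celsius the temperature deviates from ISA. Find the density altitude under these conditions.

504 ft

ISA temperature at 600 ft = 15 − 2 × (600/1000) = 13.8°C.
ISA deviation = 13 − 13.8 = -0.8°C.
Density altitude = 600 + 120 × (-0.8) = 600 + (-96) = 504 ft.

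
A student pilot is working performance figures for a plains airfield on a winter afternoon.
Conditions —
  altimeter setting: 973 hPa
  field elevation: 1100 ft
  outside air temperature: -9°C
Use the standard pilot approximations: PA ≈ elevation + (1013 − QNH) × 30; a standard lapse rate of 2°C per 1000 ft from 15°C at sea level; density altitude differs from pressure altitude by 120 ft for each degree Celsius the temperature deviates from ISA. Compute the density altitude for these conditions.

-28 ft

Pressure altitude = 1100 + (1013 − 973) × 30 = 1100 + (+1200) = 2300 ft.
ISA temperature at 2300 ft = 15 − 2 × (2300/1000) = 10.4°C.
ISA deviation = -9 − 10.4 = -19.4°C.
Density altitude = 2300 + 120 × (-19.4) = -28 ft.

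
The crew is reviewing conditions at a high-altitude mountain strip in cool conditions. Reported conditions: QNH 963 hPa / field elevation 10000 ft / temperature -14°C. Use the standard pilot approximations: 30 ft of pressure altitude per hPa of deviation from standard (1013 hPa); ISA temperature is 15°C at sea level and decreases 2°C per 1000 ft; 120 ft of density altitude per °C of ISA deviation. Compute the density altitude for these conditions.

Pressure altitude = 10000 + (1013 − 963) × 30 = 10000 + (+1500) = 11500 ft.
ISA temperature at 11500 ft = 15 − 2 × (11500/1000) = -8°C.
ISA deviation = -14 − (-8) = -6°C.
Density altitude = 11500 + 120 × (-6) = 10780 ft.

10780 ft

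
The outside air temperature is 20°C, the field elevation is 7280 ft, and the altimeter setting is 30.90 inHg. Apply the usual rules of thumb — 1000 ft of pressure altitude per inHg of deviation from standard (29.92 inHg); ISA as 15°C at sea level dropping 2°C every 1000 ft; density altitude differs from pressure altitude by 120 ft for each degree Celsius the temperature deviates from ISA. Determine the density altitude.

Pressure altitude = 7280 + (29.92 − 30.90) × 1000 = 7280 + (-980) = 6300 ft.
ISA temperature at 6300 ft = 15 − 2 × (6300/1000) = 2.4°C.
ISA deviation = 20 − 2.4 = +17.6°C.
Density altitude = 6300 + 120 × (17.6) = 8412 ft.

8412 ft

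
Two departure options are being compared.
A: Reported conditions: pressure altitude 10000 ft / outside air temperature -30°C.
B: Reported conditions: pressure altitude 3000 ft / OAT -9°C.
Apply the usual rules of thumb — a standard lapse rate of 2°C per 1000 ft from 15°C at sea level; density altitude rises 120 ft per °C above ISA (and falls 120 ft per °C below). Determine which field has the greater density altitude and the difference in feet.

A by 6160 ft

A: ISA temp = -5°C, deviation -25°C, DA = 10000 + 120 × (-25) = 7000 ft.
B: ISA temp = 9°C, deviation -18°C, DA = 3000 + 120 × (-18) = 840 ft.
A is higher by 7000 − 840 = 6160 ft.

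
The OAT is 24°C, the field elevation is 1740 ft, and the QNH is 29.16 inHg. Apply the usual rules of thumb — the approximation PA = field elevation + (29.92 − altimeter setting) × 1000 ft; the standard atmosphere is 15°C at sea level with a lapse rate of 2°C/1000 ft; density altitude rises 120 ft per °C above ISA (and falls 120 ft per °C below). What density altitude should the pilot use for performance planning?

Pressure altitude = 1740 + (29.92 − 29.16) × 1000 = 1740 + (+760) = 2500 ft.
ISA temperature at 2500 ft = 15 − 2 × (2500/1000) = 10°C.
ISA deviation = 24 − 10 = +14°C.
Density altitude = 2500 + 120 × (14) = 4180 ft.

4180 ft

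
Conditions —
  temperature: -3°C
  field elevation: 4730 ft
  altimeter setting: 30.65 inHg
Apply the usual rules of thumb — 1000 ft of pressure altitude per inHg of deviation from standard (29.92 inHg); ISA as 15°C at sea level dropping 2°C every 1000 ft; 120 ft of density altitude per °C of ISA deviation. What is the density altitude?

2800 ft

Pressure altitude = 4730 + (29.92 − 30.65) × 1000 = 4730 + (-730) = 4000 ft.
ISA temperature at 4000 ft = 15 − 2 × (4000/1000) = 7°C.
ISA deviation = -3 − 7 = -10°C.
Density altitude = 4000 + 120 × (-10) = 2800 ft.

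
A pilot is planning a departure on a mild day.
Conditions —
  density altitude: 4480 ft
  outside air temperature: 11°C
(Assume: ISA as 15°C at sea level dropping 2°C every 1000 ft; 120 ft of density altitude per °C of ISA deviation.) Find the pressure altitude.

DA = PA + 120 × (OAT − (15 − 2·PA/1000)) = PA + 120·OAT − 1800 + 0.24·PA = 1.24·PA + 120·OAT − 1800.
So 1.24·PA = 4480 − 120 × 11 + 1800 = 4960.
PA = 4960 / 1.24 = 4000 ft.

4000 ft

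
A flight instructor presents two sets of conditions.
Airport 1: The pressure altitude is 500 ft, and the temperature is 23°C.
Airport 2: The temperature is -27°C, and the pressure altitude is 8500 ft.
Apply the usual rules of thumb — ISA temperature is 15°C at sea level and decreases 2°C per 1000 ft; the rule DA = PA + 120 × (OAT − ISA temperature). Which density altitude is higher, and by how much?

Airport 2 by 3920 ft

Airport 1: ISA temp = 14°C, deviation +9°C, DA = 500 + 120 × 9 = 1580 ft.
Airport 2: ISA temp = -2°C, deviation -25°C, DA = 8500 + 120 × (-25) = 5500 ft.
Airport 2 is higher by 5500 − 1580 = 3920 ft.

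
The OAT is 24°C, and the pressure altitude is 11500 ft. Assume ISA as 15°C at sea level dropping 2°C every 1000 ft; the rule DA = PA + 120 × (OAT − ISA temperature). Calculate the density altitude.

ISA temperature at 11500 ft = 15 − 2 × (11500/1000) = -8°C.
ISA deviation = 24 − (-8) = +32°C.
Density altitude = 11500 + 120 × (32) = 11500 + (+3840) = 15340 ft.

15340 ft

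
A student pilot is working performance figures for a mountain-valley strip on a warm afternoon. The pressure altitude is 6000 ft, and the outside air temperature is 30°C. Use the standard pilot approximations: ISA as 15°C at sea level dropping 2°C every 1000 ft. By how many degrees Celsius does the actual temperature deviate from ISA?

ISA+27°C

ISA temperature at 6000 ft = 15 − 2 × (6000/1000) = 3°C.
Deviation = OAT − ISA = 30 − 3 = +27°C.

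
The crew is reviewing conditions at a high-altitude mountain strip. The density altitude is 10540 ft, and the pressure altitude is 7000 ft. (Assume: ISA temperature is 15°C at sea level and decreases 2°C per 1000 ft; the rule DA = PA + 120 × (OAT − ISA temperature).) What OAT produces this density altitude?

30.5°C

Density altitude − pressure altitude = 10540 − 7000 = +3540 ft.
At 120 ft/°C that is an ISA deviation of 3540/120 = +29.5°C.
ISA temperature at 7000 ft = 15 − 2 × (7000/1000) = 1°C.
OAT = ISA + deviation = 1 + (+29.5) = 30.5°C.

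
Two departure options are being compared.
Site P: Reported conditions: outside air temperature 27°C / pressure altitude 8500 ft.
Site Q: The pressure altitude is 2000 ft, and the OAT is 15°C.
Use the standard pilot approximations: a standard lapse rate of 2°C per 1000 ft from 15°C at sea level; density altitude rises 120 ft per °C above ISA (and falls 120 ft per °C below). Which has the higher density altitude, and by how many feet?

Site P by 9500 ft

Site P: ISA temp = -2°C, deviation +29°C, DA = 8500 + 120 × 29 = 11980 ft.
Site Q: ISA temp = 11°C, deviation +4°C, DA = 2000 + 120 × 4 = 2480 ft.
Site P is higher by 11980 − 2480 = 9500 ft.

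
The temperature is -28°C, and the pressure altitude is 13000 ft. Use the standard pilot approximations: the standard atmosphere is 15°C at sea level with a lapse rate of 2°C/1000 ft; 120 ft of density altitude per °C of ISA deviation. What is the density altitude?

ISA temperature at 13000 ft = 15 − 2 × (13000/1000) = -11°C.
ISA deviation = -28 − (-11) = -17°C.
Density altitude = 13000 + 120 × (-17) = 13000 + (-2040) = 10960 ft.

10960 ft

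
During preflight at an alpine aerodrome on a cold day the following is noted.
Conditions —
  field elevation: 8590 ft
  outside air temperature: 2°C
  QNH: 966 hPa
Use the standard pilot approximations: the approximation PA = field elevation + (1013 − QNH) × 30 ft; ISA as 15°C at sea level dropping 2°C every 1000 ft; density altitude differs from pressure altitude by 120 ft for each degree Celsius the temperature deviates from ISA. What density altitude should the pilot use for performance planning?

Pressure altitude = 8590 + (1013 − 966) × 30 = 8590 + (+1410) = 10000 ft.
ISA temperature at 10000 ft = 15 − 2 × (10000/1000) = -5°C.
ISA deviation = 2 − (-5) = +7°C.
Density altitude = 10000 + 120 × (7) = 10840 ft.

10840 ft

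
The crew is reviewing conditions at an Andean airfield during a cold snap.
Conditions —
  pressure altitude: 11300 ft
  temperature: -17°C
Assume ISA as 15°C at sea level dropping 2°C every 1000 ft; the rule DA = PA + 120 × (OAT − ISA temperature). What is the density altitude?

ISA temperature at 11300 ft = 15 − 2 × (11300/1000) = -7.6°C.
ISA deviation = -17 − (-7.6) = -9.4°C.
Density altitude = 11300 + 120 × (-9.4) = 11300 + (-1128) = 10172 ft.

10172 ft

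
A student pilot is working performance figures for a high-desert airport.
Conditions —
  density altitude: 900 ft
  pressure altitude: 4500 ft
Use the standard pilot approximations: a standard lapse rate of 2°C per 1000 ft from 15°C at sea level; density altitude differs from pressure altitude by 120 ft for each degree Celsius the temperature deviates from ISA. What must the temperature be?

-24°C

Density altitude − pressure altitude = 900 − 4500 = -3600 ft.
At 120 ft/°C that is an ISA deviation of -3600/120 = -30°C.
ISA temperature at 4500 ft = 15 − 2 × (4500/1000) = 6°C.
OAT = ISA + deviation = 6 + (-30) = -24°C.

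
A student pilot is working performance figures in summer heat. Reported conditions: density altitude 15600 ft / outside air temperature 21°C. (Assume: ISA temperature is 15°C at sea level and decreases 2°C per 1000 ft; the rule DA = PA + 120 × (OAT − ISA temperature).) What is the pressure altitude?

DA = PA + 120 × (OAT − (15 − 2·PA/1000)) = PA + 120·OAT − 1800 + 0.24·PA = 1.24·PA + 120·OAT − 1800.
So 1.24·PA = 15600 − 120 × 21 + 1800 = 14880.
PA = 14880 / 1.24 = 12000 ft.

12000 ft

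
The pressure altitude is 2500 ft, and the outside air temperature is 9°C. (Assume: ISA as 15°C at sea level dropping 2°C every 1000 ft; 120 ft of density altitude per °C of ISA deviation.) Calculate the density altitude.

2380 ft

ISA temperature at 2500 ft = 15 − 2 × (2500/1000) = 10°C.
ISA deviation = 9 − 10 = -1°C.
Density altitude = 2500 + 120 × (-1) = 2500 + (-120) = 2380 ft.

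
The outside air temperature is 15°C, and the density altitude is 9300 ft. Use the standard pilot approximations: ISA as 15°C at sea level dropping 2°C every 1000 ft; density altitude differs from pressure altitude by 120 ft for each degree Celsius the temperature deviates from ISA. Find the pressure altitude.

DA = PA + 120 × (OAT − (15 − 2·PA/1000)) = PA + 120·OAT − 1800 + 0.24·PA = 1.24·PA + 120·OAT − 1800.
So 1.24·PA = 9300 − 120 × 15 + 1800 = 9300.
PA = 9300 / 1.24 = 7500 ft.

7500 ft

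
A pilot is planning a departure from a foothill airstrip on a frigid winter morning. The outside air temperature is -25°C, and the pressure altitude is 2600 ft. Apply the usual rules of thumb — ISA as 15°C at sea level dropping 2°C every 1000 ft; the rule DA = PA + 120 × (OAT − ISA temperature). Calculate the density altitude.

-1576 ft

ISA temperature at 2600 ft = 15 − 2 × (2600/1000) = 9.8°C.
ISA deviation = -25 − 9.8 = -34.8°C.
Density altitude = 2600 + 120 × (-34.8) = 2600 + (-4176) = -1576 ft.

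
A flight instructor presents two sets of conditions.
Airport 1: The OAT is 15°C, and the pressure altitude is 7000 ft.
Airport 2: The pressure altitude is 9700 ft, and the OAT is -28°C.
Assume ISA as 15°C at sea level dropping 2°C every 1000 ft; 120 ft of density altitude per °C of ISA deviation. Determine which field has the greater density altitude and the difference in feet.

Airport 1: ISA temp = 1°C, deviation +14°C, DA = 7000 + 120 × 14 = 8680 ft.
Airport 2: ISA temp = -4.4°C, deviation -23.6°C, DA = 9700 + 120 × (-23.6) = 6868 ft.
Airport 1 is higher by 8680 − 6868 = 1812 ft.

Airport 1 by 1812 ft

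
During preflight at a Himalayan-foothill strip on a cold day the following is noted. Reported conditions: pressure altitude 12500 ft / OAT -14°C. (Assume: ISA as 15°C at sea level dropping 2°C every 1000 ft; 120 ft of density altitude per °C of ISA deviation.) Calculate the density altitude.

ISA temperature at 12500 ft = 15 − 2 × (12500/1000) = -10°C.
ISA deviation = -14 − (-10) = -4°C.
Density altitude = 12500 + 120 × (-4) = 12500 + (-480) = 12020 ft.

12020 ft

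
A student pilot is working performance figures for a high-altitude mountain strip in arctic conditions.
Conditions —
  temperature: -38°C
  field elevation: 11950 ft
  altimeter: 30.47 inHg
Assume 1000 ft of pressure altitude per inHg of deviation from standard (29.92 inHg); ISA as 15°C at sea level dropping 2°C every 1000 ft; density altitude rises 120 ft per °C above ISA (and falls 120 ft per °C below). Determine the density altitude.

7776 ft

Pressure altitude = 11950 + (29.92 − 30.47) × 1000 = 11950 + (-550) = 11400 ft.
ISA temperature at 11400 ft = 15 − 2 × (11400/1000) = -7.8°C.
ISA deviation = -38 − (-7.8) = -30.2°C.
Density altitude = 11400 + 120 × (-30.2) = 7776 ft.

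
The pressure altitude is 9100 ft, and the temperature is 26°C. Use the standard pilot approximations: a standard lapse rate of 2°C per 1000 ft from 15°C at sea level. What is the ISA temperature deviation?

ISA temperature at 9100 ft = 15 − 2 × (9100/1000) = -3.2°C.
Deviation = OAT − ISA = 26 − (-3.2) = +29.2°C.

ISA+29.2°C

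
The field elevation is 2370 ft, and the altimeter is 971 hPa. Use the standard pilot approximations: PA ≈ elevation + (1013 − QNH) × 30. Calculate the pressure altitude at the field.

3630 ft

Pressure correction = (1013 − 971) × 30 = +1260 ft.
Pressure altitude = 2370 + (+1260) = 3630 ft.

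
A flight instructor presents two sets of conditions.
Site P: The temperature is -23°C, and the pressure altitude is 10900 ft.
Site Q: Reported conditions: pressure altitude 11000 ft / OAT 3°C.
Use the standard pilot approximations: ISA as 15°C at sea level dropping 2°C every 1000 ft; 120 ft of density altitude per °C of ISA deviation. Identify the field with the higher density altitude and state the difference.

Site P: ISA temp = -6.8°C, deviation -16.2°C, DA = 10900 + 120 × (-16.2) = 8956 ft.
Site Q: ISA temp = -7°C, deviation +10°C, DA = 11000 + 120 × 10 = 12200 ft.
Site Q is higher by 12200 − 8956 = 3244 ft.

Site Q by 3244 ft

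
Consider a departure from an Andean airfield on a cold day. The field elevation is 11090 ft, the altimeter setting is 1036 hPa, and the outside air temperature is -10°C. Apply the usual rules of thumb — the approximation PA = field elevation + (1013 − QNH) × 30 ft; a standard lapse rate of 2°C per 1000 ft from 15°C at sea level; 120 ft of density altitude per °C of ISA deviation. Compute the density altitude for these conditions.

Pressure altitude = 11090 + (1013 − 1036) × 30 = 11090 + (-690) = 10400 ft.
ISA temperature at 10400 ft = 15 − 2 × (10400/1000) = -5.8°C.
ISA deviation = -10 − (-5.8) = -4.2°C.
Density altitude = 10400 + 120 × (-4.2) = 9896 ft.

9896 ft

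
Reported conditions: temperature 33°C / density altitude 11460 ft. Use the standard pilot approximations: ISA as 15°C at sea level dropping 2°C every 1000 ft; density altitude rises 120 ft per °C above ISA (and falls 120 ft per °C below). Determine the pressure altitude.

7500 ft

DA = PA + 120 × (OAT − (15 − 2·PA/1000)) = PA + 120·OAT − 1800 + 0.24·PA = 1.24·PA + 120·OAT − 1800.
So 1.24·PA = 11460 − 120 × 33 + 1800 = 9300.
PA = 9300 / 1.24 = 7500 ft.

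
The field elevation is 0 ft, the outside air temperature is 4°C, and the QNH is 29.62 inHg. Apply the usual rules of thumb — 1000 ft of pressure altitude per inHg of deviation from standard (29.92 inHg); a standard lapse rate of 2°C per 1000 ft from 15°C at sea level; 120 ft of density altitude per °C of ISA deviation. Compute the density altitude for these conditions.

Pressure altitude = 0 + (29.92 − 29.62) × 1000 = 0 + (+300) = 300 ft.
ISA temperature at 300 ft = 15 − 2 × (300/1000) = 14.4°C.
ISA deviation = 4 − 14.4 = -10.4°C.
Density altitude = 300 + 120 × (-10.4) = -948 ft.

-948 ft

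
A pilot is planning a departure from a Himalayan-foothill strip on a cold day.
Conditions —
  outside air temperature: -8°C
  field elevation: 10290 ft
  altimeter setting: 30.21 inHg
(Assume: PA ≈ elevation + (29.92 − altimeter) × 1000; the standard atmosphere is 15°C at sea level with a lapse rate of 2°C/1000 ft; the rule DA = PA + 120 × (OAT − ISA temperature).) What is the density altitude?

9640 ft

Pressure altitude = 10290 + (29.92 − 30.21) × 1000 = 10290 + (-290) = 10000 ft.
ISA temperature at 10000 ft = 15 − 2 × (10000/1000) = -5°C.
ISA deviation = -8 − (-5) = -3°C.
Density altitude = 10000 + 120 × (-3) = 9640 ft.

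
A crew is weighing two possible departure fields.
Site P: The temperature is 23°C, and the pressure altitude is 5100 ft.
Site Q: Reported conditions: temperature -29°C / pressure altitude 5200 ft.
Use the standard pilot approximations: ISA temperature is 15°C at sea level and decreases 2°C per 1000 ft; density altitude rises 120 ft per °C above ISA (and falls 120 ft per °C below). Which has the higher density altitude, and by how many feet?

Site P: ISA temp = 4.8°C, deviation +18.2°C, DA = 5100 + 120 × 18.2 = 7284 ft.
Site Q: ISA temp = 4.6°C, deviation -33.6°C, DA = 5200 + 120 × (-33.6) = 1168 ft.
Site P is higher by 7284 − 1168 = 6116 ft.

Site P by 6116 ft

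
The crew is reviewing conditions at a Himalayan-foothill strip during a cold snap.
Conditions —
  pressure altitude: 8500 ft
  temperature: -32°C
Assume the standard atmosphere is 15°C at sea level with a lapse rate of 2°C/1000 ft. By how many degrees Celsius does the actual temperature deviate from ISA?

ISA-30°C

ISA temperature at 8500 ft = 15 − 2 × (8500/1000) = -2°C.
Deviation = OAT − ISA = -32 − (-2) = -30°C.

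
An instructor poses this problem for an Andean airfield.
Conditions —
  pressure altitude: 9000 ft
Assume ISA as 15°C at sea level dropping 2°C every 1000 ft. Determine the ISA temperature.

-3°C

ISA temperature = 15 − 2 × (9000/1000) = 15 − 18 = -3°C.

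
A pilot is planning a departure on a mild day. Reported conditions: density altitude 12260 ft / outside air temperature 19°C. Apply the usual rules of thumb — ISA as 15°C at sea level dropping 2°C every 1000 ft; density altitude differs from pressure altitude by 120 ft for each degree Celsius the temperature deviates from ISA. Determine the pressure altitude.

DA = PA + 120 × (OAT − (15 − 2·PA/1000)) = PA + 120·OAT − 1800 + 0.24·PA = 1.24·PA + 120·OAT − 1800.
So 1.24·PA = 12260 − 120 × 19 + 1800 = 11780.
PA = 11780 / 1.24 = 9500 ft.

9500 ft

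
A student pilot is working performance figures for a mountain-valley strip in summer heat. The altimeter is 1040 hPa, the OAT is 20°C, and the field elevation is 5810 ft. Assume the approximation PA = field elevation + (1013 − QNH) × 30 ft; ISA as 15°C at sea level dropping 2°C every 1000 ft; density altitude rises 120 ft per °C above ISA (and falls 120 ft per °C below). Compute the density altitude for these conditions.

Pressure altitude = 5810 + (1013 − 1040) × 30 = 5810 + (-810) = 5000 ft.
ISA temperature at 5000 ft = 15 − 2 × (5000/1000) = 5°C.
ISA deviation = 20 − 5 = +15°C.
Density altitude = 5000 + 120 × (15) = 6800 ft.

6800 ft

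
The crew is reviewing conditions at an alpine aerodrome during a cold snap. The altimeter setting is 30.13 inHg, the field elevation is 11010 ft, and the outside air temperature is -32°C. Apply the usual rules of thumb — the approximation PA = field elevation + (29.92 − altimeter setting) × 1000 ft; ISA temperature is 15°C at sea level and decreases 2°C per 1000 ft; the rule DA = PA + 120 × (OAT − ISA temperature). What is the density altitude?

7752 ft

Pressure altitude = 11010 + (29.92 − 30.13) × 1000 = 11010 + (-210) = 10800 ft.
ISA temperature at 10800 ft = 15 − 2 × (10800/1000) = -6.6°C.
ISA deviation = -32 − (-6.6) = -25.4°C.
Density altitude = 10800 + 120 × (-25.4) = 7752 ft.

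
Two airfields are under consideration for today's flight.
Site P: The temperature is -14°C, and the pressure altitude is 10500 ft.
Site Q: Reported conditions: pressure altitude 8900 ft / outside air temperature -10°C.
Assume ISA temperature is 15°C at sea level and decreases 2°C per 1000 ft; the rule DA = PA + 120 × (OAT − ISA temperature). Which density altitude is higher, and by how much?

Site P: ISA temp = -6°C, deviation -8°C, DA = 10500 + 120 × (-8) = 9540 ft.
Site Q: ISA temp = -2.8°C, deviation -7.2°C, DA = 8900 + 120 × (-7.2) = 8036 ft.
Site P is higher by 9540 − 8036 = 1504 ft.

Site P by 1504 ft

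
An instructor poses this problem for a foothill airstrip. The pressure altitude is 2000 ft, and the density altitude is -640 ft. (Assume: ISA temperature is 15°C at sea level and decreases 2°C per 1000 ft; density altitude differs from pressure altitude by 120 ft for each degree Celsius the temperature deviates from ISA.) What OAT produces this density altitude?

Density altitude − pressure altitude = -640 − 2000 = -2640 ft.
At 120 ft/°C that is an ISA deviation of -2640/120 = -22°C.
ISA temperature at 2000 ft = 15 − 2 × (2000/1000) = 11°C.
OAT = ISA + deviation = 11 + (-22) = -11°C.

-11°C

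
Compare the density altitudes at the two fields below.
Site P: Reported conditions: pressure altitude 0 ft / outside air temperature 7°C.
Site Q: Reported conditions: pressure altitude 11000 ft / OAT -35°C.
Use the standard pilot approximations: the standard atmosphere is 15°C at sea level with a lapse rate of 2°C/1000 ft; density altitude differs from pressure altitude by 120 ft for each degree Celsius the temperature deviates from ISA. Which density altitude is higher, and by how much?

Site Q by 8600 ft

Site P: ISA temp = 15°C, deviation -8°C, DA = 0 + 120 × (-8) = -960 ft.
Site Q: ISA temp = -7°C, deviation -28°C, DA = 11000 + 120 × (-28) = 7640 ft.
Site Q is higher by 7640 − (-960) = 8600 ft.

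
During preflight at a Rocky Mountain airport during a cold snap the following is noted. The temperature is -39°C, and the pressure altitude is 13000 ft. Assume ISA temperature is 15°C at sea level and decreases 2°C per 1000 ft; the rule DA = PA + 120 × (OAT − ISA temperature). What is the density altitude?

ISA temperature at 13000 ft = 15 − 2 × (13000/1000) = -11°C.
ISA deviation = -39 − (-11) = -28°C.
Density altitude = 13000 + 120 × (-28) = 13000 + (-3360) = 9640 ft.

9640 ft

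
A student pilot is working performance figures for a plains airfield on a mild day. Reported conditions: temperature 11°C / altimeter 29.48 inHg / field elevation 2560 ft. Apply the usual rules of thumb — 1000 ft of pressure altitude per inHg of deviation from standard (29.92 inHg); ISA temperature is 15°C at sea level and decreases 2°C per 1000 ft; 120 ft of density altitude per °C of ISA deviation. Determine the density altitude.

3240 ft

Pressure altitude = 2560 + (29.92 − 29.48) × 1000 = 2560 + (+440) = 3000 ft.
ISA temperature at 3000 ft = 15 − 2 × (3000/1000) = 9°C.
ISA deviation = 11 − 9 = +2°C.
Density altitude = 3000 + 120 × (2) = 3240 ft.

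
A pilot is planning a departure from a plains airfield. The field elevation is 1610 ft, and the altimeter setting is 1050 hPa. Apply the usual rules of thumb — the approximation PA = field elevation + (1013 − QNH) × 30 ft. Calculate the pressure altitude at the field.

500 ft

Pressure correction = (1013 − 1050) × 30 = -1110 ft.
Pressure altitude = 1610 + (-1110) = 500 ft.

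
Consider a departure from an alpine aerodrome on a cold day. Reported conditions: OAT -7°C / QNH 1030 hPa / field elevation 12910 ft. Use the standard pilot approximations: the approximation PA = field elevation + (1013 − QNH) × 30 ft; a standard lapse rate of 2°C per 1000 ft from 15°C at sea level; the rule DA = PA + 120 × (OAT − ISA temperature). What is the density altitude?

Pressure altitude = 12910 + (1013 − 1030) × 30 = 12910 + (-510) = 12400 ft.
ISA temperature at 12400 ft = 15 − 2 × (12400/1000) = -9.8°C.
ISA deviation = -7 − (-9.8) = +2.8°C.
Density altitude = 12400 + 120 × (2.8) = 12736 ft.

12736 ft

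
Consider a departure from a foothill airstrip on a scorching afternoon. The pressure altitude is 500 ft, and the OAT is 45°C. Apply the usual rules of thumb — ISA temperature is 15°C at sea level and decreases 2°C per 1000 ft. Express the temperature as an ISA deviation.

ISA+31°C

ISA temperature at 500 ft = 15 − 2 × (500/1000) = 14°C.
Deviation = OAT − ISA = 45 − 14 = +31°C.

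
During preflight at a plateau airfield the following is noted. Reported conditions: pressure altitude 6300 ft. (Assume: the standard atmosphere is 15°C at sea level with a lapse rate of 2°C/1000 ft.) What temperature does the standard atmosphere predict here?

2.4°C

ISA temperature = 15 − 2 × (6300/1000) = 15 − 12.6 = 2.4°C.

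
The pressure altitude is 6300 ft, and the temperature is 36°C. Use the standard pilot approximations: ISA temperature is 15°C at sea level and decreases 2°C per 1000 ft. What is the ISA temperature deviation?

ISA temperature at 6300 ft = 15 − 2 × (6300/1000) = 2.4°C.
Deviation = OAT − ISA = 36 − 2.4 = +33.6°C.

ISA+33.6°C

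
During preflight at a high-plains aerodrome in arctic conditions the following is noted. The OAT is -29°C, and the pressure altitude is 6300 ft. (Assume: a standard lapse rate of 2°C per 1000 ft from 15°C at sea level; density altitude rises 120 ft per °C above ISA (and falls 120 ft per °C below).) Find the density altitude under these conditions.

ISA temperature at 6300 ft = 15 − 2 × (6300/1000) = 2.4°C.
ISA deviation = -29 − 2.4 = -31.4°C.
Density altitude = 6300 + 120 × (-31.4) = 6300 + (-3768) = 2532 ft.

2532 ft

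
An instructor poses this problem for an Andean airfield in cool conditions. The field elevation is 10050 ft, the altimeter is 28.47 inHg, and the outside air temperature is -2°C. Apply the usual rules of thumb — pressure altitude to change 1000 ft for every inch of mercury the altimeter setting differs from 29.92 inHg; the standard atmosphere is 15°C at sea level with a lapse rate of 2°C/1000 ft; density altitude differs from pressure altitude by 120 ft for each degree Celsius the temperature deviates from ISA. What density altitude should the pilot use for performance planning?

12220 ft

Pressure altitude = 10050 + (29.92 − 28.47) × 1000 = 10050 + (+1450) = 11500 ft.
ISA temperature at 11500 ft = 15 − 2 × (11500/1000) = -8°C.
ISA deviation = -2 − (-8) = +6°C.
Density altitude = 11500 + 120 × (6) = 12220 ft.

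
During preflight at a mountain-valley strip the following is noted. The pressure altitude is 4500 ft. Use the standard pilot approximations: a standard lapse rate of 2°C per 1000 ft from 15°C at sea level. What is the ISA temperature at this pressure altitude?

ISA temperature = 15 − 2 × (4500/1000) = 15 − 9 = 6°C.

6°C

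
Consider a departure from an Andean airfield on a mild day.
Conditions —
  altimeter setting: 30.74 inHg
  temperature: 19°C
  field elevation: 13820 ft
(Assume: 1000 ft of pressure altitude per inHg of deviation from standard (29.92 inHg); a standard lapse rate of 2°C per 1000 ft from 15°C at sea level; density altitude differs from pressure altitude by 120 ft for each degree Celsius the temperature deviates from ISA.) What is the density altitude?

16600 ft

Pressure altitude = 13820 + (29.92 − 30.74) × 1000 = 13820 + (-820) = 13000 ft.
ISA temperature at 13000 ft = 15 − 2 × (13000/1000) = -11°C.
ISA deviation = 19 − (-11) = +30°C.
Density altitude = 13000 + 120 × (30) = 16600 ft.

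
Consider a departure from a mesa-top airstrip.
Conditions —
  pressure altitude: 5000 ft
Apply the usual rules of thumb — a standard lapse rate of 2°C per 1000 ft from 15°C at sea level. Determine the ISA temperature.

5°C

ISA temperature = 15 − 2 × (5000/1000) = 15 − 10 = 5°C.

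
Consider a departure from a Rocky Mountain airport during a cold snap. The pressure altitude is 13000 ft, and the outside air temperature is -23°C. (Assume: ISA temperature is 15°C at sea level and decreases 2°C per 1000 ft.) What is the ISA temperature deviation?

ISA-12°C

ISA temperature at 13000 ft = 15 − 2 × (13000/1000) = -11°C.
Deviation = OAT − ISA = -23 − (-11) = -12°C.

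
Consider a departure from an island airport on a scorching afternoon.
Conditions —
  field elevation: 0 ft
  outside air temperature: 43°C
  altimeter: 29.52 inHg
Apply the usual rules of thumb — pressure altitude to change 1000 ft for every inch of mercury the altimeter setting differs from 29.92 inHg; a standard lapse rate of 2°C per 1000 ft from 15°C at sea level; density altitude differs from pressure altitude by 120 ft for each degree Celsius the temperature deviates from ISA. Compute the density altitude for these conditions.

3856 ft

Pressure altitude = 0 + (29.92 − 29.52) × 1000 = 0 + (+400) = 400 ft.
ISA temperature at 400 ft = 15 − 2 × (400/1000) = 14.2°C.
ISA deviation = 43 − 14.2 = +28.8°C.
Density altitude = 400 + 120 × (28.8) = 3856 ft.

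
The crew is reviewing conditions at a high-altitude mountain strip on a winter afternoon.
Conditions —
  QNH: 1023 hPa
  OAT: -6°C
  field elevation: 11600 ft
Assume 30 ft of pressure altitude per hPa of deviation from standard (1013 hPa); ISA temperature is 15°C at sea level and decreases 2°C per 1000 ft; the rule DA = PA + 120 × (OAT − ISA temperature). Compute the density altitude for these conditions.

Pressure altitude = 11600 + (1013 − 1023) × 30 = 11600 + (-300) = 11300 ft.
ISA temperature at 11300 ft = 15 − 2 × (11300/1000) = -7.6°C.
ISA deviation = -6 − (-7.6) = +1.6°C.
Density altitude = 11300 + 120 × (1.6) = 11492 ft.

11492 ft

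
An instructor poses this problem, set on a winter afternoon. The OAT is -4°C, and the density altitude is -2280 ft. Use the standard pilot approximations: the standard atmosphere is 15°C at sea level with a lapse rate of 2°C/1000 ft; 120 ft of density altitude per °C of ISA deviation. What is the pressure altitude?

DA = PA + 120 × (OAT − (15 − 2·PA/1000)) = PA + 120·OAT − 1800 + 0.24·PA = 1.24·PA + 120·OAT − 1800.
So 1.24·PA = -2280 − 120 × (-4) + 1800 = 0.
PA = 0 / 1.24 = 0 ft.

0 ft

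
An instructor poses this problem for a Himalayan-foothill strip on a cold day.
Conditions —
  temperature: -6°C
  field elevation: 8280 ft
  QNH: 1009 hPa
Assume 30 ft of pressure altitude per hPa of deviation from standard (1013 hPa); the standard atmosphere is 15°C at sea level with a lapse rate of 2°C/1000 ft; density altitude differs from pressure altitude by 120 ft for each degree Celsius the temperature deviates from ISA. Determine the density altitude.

7896 ft

Pressure altitude = 8280 + (1013 − 1009) × 30 = 8280 + (+120) = 8400 ft.
ISA temperature at 8400 ft = 15 − 2 × (8400/1000) = -1.8°C.
ISA deviation = -6 − (-1.8) = -4.2°C.
Density altitude = 8400 + 120 × (-4.2) = 7896 ft.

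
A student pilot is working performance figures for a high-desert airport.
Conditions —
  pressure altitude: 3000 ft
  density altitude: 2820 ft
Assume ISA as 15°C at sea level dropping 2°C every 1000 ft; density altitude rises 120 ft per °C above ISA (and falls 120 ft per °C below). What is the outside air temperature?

Density altitude − pressure altitude = 2820 − 3000 = -180 ft.
At 120 ft/°C that is an ISA deviation of -180/120 = -1.5°C.
ISA temperature at 3000 ft = 15 − 2 × (3000/1000) = 9°C.
OAT = ISA + deviation = 9 + (-1.5) = 7.5°C.

7.5°C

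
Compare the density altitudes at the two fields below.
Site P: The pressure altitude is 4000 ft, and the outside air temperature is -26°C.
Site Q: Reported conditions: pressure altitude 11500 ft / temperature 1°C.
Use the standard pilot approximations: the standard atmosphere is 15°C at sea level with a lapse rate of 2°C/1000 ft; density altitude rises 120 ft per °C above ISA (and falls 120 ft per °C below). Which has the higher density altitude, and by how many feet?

Site P: ISA temp = 7°C, deviation -33°C, DA = 4000 + 120 × (-33) = 40 ft.
Site Q: ISA temp = -8°C, deviation +9°C, DA = 11500 + 120 × 9 = 12580 ft.
Site Q is higher by 12580 − 40 = 12540 ft.

Site Q by 12540 ft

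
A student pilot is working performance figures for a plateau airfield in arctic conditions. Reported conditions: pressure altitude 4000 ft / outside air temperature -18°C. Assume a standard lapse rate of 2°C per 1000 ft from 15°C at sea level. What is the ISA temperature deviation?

ISA-25°C

ISA temperature at 4000 ft = 15 − 2 × (4000/1000) = 7°C.
Deviation = OAT − ISA = -18 − 7 = -25°C.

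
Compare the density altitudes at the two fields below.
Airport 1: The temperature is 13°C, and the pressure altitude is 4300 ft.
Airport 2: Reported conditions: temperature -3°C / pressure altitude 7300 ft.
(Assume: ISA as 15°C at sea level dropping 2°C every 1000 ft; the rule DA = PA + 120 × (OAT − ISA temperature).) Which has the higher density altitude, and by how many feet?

Airport 1: ISA temp = 6.4°C, deviation +6.6°C, DA = 4300 + 120 × 6.6 = 5092 ft.
Airport 2: ISA temp = 0.4°C, deviation -3.4°C, DA = 7300 + 120 × (-3.4) = 6892 ft.
Airport 2 is higher by 6892 − 5092 = 1800 ft.

Airport 2 by 1800 ft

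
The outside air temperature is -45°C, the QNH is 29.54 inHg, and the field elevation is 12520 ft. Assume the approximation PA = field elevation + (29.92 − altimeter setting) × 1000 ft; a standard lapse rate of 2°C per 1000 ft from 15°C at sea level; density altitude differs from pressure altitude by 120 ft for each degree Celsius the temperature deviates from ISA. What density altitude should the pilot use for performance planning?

Pressure altitude = 12520 + (29.92 − 29.54) × 1000 = 12520 + (+380) = 12900 ft.
ISA temperature at 12900 ft = 15 − 2 × (12900/1000) = -10.8°C.
ISA deviation = -45 − (-10.8) = -34.2°C.
Density altitude = 12900 + 120 × (-34.2) = 8796 ft.

8796 ft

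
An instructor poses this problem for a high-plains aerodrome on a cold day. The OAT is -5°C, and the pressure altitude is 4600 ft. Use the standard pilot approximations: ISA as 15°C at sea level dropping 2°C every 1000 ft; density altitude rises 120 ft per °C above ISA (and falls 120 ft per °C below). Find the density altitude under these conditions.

ISA temperature at 4600 ft = 15 − 2 × (4600/1000) = 5.8°C.
ISA deviation = -5 − 5.8 = -10.8°C.
Density altitude = 4600 + 120 × (-10.8) = 4600 + (-1296) = 3304 ft.

3304 ft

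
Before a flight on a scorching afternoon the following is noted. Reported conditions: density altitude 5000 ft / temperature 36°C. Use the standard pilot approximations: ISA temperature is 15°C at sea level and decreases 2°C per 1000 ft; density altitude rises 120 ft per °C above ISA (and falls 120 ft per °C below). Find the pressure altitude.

DA = PA + 120 × (OAT − (15 − 2·PA/1000)) = PA + 120·OAT − 1800 + 0.24·PA = 1.24·PA + 120·OAT − 1800.
So 1.24·PA = 5000 − 120 × 36 + 1800 = 2480.
PA = 2480 / 1.24 = 2000 ft.

2000 ft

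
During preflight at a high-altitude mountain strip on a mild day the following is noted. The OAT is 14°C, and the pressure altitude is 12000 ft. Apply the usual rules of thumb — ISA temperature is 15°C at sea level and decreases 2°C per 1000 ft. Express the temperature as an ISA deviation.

ISA temperature at 12000 ft = 15 − 2 × (12000/1000) = -9°C.
Deviation = OAT − ISA = 14 − (-9) = +23°C.

ISA+23°C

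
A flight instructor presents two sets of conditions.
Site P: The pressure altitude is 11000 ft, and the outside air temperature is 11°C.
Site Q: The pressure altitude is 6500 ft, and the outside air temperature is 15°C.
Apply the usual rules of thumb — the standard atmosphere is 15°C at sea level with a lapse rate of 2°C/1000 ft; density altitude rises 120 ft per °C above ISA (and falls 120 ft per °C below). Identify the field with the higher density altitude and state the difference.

Site P by 5100 ft

Site P: ISA temp = -7°C, deviation +18°C, DA = 11000 + 120 × 18 = 13160 ft.
Site Q: ISA temp = 2°C, deviation +13°C, DA = 6500 + 120 × 13 = 8060 ft.
Site P is higher by 13160 − 8060 = 5100 ft.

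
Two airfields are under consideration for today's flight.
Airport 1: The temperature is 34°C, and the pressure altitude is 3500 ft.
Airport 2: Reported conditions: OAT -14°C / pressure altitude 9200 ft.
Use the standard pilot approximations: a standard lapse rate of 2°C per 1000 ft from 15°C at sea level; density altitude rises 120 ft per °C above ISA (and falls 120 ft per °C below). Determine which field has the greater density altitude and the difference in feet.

Airport 2 by 1308 ft

Airport 1: ISA temp = 8°C, deviation +26°C, DA = 3500 + 120 × 26 = 6620 ft.
Airport 2: ISA temp = -3.4°C, deviation -10.6°C, DA = 9200 + 120 × (-10.6) = 7928 ft.
Airport 2 is higher by 7928 − 6620 = 1308 ft.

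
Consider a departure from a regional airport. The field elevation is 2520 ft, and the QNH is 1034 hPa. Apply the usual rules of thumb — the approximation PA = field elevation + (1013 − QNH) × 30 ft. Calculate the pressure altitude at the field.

Pressure correction = (1013 − 1034) × 30 = -630 ft.
Pressure altitude = 2520 + (-630) = 1890 ft.

1890 ft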